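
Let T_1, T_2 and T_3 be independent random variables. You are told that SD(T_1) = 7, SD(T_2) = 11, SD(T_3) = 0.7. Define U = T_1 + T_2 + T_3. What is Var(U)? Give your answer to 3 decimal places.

170.490

Var(T_1) = 49, Var(T_2) = 121, Var(T_3) = 0.49
By independence, Var(U) = (1)²Var(T_1) + (1)²Var(T_2) + (1)²Var(T_3)
= (1)²·49 + (1)²·121 + (1)²·0.49 = 170.49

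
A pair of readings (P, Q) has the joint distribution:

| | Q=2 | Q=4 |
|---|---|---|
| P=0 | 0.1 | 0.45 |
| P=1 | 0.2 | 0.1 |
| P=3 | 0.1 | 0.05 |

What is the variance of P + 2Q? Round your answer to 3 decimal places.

E[P] = 0.75,  E[Q] = 3.2,  E[PQ] = 2
Var(P) = 1.65 − (0.75)² = 1.0875;  Var(Q) = 11.2 − (3.2)² = 0.96
cov(P,Q) = 2 − (0.75)(3.2) = -0.4
Var(P + 2Q) = (1)²·1.0875 + (2)²·0.96 + 2·(1)·(2)·-0.4 = 3.3275

3.328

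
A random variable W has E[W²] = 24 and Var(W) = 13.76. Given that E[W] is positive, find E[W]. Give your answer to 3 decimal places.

3.200

(E[W])² = E[W²] − Var(W) = 24 − 13.76 = 10.24
E[W] = √10.24 = 3.2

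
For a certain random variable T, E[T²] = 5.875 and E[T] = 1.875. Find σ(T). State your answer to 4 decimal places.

V(T) = 5.875 − (1.875)² = 2.359375
σ(T) = √2.359375 ≈ 1.5360

1.5360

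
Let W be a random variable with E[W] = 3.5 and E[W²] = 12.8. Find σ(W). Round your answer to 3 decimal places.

var(W) = 12.8 − (3.5)² = 0.55
σ(W) = √0.55 ≈ 0.742

0.742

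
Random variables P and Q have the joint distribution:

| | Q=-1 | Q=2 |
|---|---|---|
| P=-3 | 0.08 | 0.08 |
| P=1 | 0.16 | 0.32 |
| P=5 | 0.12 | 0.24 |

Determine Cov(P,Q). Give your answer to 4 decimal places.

E[P] = 1.8,  E[Q] = 0.92
E[PQ] = 2.04
Cov(P,Q) = E[PQ] − E[P]E[Q] = 2.04 − (1.8)(0.92) = 0.384

0.3840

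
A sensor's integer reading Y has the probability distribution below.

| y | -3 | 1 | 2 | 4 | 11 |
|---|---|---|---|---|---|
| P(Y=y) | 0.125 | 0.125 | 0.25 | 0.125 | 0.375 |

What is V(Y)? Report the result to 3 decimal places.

E[Y] = (-3)(0.125) + (1)(0.125) + (2)(0.25) + (4)(0.125) + (11)(0.375) = 4.875
E[Y²] = (-3)²(0.125) + (1)²(0.125) + (2)²(0.25) + (4)²(0.125) + (11)²(0.375) = 49.625
V(Y) = E[Y²] − (E[Y])² = 49.625 − (4.875)² = 25.859375

25.859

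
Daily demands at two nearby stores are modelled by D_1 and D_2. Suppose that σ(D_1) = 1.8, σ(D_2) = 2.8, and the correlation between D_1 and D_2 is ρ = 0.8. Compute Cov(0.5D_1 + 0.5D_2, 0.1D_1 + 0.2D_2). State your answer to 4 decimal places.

Var(D_1) = (1.8)² = 3.24;  Var(D_2) = (2.8)² = 7.84
Cov(D_1,D_2) = ρ·σ(D_1)·σ(D_2) = 0.8·1.8·2.8 = 4.032
Cov(0.5D_1 + 0.5D_2, 0.1D_1 + 0.2D_2) = (0.5)(0.1)Var(D_1) + (0.5)(0.2)Var(D_2) + [(0.5)(0.2) + (0.5)(0.1)]Cov(D_1,D_2)
= 0.05·3.24 + 0.1·7.84 + 0.15·4.032 = 1.5508

1.5508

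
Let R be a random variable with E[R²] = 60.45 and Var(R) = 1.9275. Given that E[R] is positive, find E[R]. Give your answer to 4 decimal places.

(E[R])² = E[R²] − Var(R) = 60.45 − 1.9275 = 58.5225
E[R] = √58.5225 = 7.65

7.6500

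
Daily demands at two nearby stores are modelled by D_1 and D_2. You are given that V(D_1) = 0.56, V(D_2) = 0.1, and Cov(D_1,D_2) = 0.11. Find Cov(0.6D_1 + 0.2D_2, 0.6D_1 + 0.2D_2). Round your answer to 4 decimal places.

0.2320

Cov(0.6D_1 + 0.2D_2, 0.6D_1 + 0.2D_2) = (0.6)(0.6)V(D_1) + (0.2)(0.2)V(D_2) + [(0.6)(0.2) + (0.2)(0.6)]Cov(D_1,D_2)
= 0.36·0.56 + 0.04·0.1 + 0.24·0.11 = 0.232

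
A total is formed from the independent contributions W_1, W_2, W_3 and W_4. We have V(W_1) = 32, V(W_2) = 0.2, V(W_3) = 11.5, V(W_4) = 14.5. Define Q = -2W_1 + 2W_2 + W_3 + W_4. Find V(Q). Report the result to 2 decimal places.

By independence, V(Q) = (-2)²V(W_1) + (2)²V(W_2) + (1)²V(W_3) + (1)²V(W_4)
= (-2)²·32 + (2)²·0.2 + (1)²·11.5 + (1)²·14.5 = 154.8

154.80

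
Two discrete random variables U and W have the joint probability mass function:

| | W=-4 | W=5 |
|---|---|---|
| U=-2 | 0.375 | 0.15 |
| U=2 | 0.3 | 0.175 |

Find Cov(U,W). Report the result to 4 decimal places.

0.7425

E[U] = -0.1,  E[W] = -1.075
E[UW] = 0.85
Cov(U,W) = E[UW] − E[U]E[W] = 0.85 − (-0.1)(-1.075) = 0.7425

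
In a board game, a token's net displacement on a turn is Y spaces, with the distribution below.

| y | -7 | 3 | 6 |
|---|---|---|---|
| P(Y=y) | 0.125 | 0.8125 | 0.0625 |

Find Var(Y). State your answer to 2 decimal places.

E[Y] = (-7)(0.125) + (3)(0.8125) + (6)(0.0625) = 1.9375
E[Y²] = (-7)²(0.125) + (3)²(0.8125) + (6)²(0.0625) = 15.6875
Var(Y) = E[Y²] − (E[Y])² = 15.6875 − (1.9375)² = 11.93359375

11.93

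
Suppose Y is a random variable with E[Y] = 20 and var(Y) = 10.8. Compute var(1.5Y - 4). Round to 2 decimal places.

var(1.5Y - 4) = (1.5)²·var(Y) = 2.25·10.8 = 24.3

24.30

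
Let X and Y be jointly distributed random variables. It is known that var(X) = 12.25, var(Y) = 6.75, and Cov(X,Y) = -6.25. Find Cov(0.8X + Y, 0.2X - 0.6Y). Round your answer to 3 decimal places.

Cov(0.8X + Y, 0.2X - 0.6Y) = (0.8)(0.2)var(X) + (1)(-0.6)var(Y) + [(0.8)(-0.6) + (1)(0.2)]Cov(X,Y)
= 0.16·12.25 + -0.6·6.75 + -0.28·-6.25 = -0.34

-0.340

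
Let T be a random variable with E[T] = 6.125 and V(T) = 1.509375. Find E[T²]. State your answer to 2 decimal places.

39.03

E[T²] = V(T) + (E[T])² = 1.509375 + (6.125)² = 39.025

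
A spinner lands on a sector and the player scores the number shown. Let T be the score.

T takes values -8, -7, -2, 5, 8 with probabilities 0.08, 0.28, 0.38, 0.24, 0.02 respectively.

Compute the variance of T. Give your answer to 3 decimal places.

23.640

E[T] = (-8)(0.08) + (-7)(0.28) + (-2)(0.38) + (5)(0.24) + (8)(0.02) = -2
E[T²] = (-8)²(0.08) + (-7)²(0.28) + (-2)²(0.38) + (5)²(0.24) + (8)²(0.02) = 27.64
var(T) = E[T²] − (E[T])² = 27.64 − (-2)² = 23.64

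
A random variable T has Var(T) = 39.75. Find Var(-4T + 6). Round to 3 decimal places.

636.000

Var(-4T + 6) = (-4)²·Var(T) = 16·39.75 = 636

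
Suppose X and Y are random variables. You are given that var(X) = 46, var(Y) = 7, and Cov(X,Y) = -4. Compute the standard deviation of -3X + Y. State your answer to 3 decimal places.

var(-3X + Y) = (-3)²·var(X) + (1)²·var(Y) + 2·(-3)·(1)·Cov(X,Y)
= 9·46 + 1·7 + -6·-4 = 445
sd(-3X + Y) = √445 ≈ 21.095

21.095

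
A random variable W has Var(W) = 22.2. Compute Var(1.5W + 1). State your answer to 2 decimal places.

Var(1.5W + 1) = (1.5)²·Var(W) = 2.25·22.2 = 49.95

49.95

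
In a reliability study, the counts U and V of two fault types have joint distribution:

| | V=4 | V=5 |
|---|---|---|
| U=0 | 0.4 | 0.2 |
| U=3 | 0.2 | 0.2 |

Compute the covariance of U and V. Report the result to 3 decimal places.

0.120

E[U] = 1.2,  E[V] = 4.4
E[UV] = 5.4
cov(U,V) = E[UV] − E[U]E[V] = 5.4 − (1.2)(4.4) = 0.12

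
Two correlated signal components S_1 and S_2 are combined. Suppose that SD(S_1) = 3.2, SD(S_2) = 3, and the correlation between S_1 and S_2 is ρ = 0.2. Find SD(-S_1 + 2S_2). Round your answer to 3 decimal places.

Var(S_1) = (3.2)² = 10.24;  Var(S_2) = (3)² = 9
cov(S_1,S_2) = ρ·SD(S_1)·SD(S_2) = 0.2·3.2·3 = 1.92
Var(-S_1 + 2S_2) = (-1)²·Var(S_1) + (2)²·Var(S_2) + 2·(-1)·(2)·cov(S_1,S_2)
= 1·10.24 + 4·9 + -4·1.92 = 38.56
SD(-S_1 + 2S_2) = √38.56 ≈ 6.210

6.210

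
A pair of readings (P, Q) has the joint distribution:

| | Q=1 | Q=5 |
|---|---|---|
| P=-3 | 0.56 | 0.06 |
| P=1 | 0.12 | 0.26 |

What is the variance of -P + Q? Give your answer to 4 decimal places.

E[P] = -1.48,  E[Q] = 2.28,  E[PQ] = -1.16
var(P) = 5.96 − (-1.48)² = 3.7696;  var(Q) = 8.68 − (2.28)² = 3.4816
cov(P,Q) = -1.16 − (-1.48)(2.28) = 2.2144
var(-P + Q) = (-1)²·3.7696 + (1)²·3.4816 + 2·(-1)·(1)·2.2144 = 2.8224

2.8224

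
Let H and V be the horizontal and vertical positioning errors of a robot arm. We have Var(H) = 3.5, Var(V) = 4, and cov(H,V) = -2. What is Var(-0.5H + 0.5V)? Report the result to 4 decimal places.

2.8750

Var(-0.5H + 0.5V) = (-0.5)²·Var(H) + (0.5)²·Var(V) + 2·(-0.5)·(0.5)·cov(H,V)
= 0.25·3.5 + 0.25·4 + -0.5·-2 = 2.875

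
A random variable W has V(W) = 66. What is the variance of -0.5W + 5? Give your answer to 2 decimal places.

16.50

V(-0.5W + 5) = (-0.5)²·V(W) = 0.25·66 = 16.5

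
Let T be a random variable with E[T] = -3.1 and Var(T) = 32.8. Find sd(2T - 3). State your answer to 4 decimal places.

Var(2T - 3) = (2)²·32.8 = 131.2
sd(2T - 3) = √131.2 ≈ 11.4543

11.4543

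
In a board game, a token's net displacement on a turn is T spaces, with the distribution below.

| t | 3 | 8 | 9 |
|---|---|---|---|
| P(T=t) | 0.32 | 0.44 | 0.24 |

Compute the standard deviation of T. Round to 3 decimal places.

2.528

E[T] = (3)(0.32) + (8)(0.44) + (9)(0.24) = 6.64
E[T²] = (3)²(0.32) + (8)²(0.44) + (9)²(0.24) = 50.48
Var(T) = E[T²] − (E[T])² = 50.48 − (6.64)² = 6.3904
sd(T) = √6.3904 ≈ 2.528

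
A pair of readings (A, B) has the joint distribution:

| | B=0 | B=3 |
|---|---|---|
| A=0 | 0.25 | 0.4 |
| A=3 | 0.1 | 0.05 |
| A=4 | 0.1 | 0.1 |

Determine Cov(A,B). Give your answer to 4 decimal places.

-0.4125

E[A] = 1.25,  E[B] = 1.65
E[AB] = 1.65
Cov(A,B) = E[AB] − E[A]E[B] = 1.65 − (1.25)(1.65) = -0.4125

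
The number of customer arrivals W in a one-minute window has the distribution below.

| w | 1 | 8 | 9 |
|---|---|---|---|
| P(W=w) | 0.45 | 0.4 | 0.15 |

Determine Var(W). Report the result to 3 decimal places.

E[W] = (1)(0.45) + (8)(0.4) + (9)(0.15) = 5
E[W²] = (1)²(0.45) + (8)²(0.4) + (9)²(0.15) = 38.2
Var(W) = E[W²] − (E[W])² = 38.2 − (5)² = 13.2

13.200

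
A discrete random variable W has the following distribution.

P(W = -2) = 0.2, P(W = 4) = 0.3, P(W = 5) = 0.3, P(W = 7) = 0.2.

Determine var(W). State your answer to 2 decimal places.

9.21

E[W] = (-2)(0.2) + (4)(0.3) + (5)(0.3) + (7)(0.2) = 3.7
E[W²] = (-2)²(0.2) + (4)²(0.3) + (5)²(0.3) + (7)²(0.2) = 22.9
var(W) = E[W²] − (E[W])² = 22.9 − (3.7)² = 9.21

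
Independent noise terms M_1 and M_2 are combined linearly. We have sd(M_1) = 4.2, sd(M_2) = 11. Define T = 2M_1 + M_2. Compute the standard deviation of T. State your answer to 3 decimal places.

Var(M_1) = 17.64, Var(M_2) = 121
By independence, Var(T) = (2)²Var(M_1) + (1)²Var(M_2)
= (2)²·17.64 + (1)²·121 = 191.56
sd(T) = √191.56 ≈ 13.841

13.841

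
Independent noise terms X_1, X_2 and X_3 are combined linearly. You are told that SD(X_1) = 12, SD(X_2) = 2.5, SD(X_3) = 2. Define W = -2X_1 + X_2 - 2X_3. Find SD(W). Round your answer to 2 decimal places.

24.46

V(X_1) = 144, V(X_2) = 6.25, V(X_3) = 4
By independence, V(W) = (-2)²V(X_1) + (1)²V(X_2) + (-2)²V(X_3)
= (-2)²·144 + (1)²·6.25 + (-2)²·4 = 598.25
SD(W) = √598.25 ≈ 24.46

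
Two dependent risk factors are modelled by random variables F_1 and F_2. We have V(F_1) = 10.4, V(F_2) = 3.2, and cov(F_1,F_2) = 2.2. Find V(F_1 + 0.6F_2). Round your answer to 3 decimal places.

14.192

V(F_1 + 0.6F_2) = (1)²·V(F_1) + (0.6)²·V(F_2) + 2·(1)·(0.6)·cov(F_1,F_2)
= 1·10.4 + 0.36·3.2 + 1.2·2.2 = 14.192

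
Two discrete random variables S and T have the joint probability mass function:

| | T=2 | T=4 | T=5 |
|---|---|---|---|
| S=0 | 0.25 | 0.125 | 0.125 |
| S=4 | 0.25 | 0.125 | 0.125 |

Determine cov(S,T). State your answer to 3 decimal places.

E[S] = 2,  E[T] = 3.25
E[ST] = 6.5
cov(S,T) = E[ST] − E[S]E[T] = 6.5 − (2)(3.25) = 0

0.000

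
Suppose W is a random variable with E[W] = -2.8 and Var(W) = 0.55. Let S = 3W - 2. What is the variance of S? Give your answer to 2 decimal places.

4.95

Var(3W - 2) = (3)²·Var(W) = 9·0.55 = 4.95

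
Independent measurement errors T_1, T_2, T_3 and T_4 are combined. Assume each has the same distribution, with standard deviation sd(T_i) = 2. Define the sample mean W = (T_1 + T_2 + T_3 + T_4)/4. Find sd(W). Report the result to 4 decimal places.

1.0000

V(T_i) = (2)² = 4
By independence, V(W) = (0.25)²V(T_1) + (0.25)²V(T_2) + (0.25)²V(T_3) + (0.25)²V(T_4)
= (0.25)²·4 + (0.25)²·4 + (0.25)²·4 + (0.25)²·4 = 1
sd(W) = √1 ≈ 1.0000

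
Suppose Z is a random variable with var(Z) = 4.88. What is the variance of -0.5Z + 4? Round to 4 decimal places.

1.2200

var(-0.5Z + 4) = (-0.5)²·var(Z) = 0.25·4.88 = 1.22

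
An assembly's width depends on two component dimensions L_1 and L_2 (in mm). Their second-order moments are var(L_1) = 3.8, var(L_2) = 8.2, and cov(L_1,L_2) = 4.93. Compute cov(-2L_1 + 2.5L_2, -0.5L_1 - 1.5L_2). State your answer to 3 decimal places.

cov(-2L_1 + 2.5L_2, -0.5L_1 - 1.5L_2) = (-2)(-0.5)var(L_1) + (2.5)(-1.5)var(L_2) + [(-2)(-1.5) + (2.5)(-0.5)]cov(L_1,L_2)
= 1·3.8 + -3.75·8.2 + 1.75·4.93 = -18.3225

-18.323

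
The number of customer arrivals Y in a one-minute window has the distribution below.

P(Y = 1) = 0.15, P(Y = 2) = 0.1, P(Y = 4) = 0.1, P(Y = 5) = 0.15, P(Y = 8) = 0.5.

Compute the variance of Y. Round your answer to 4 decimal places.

E[Y] = (1)(0.15) + (2)(0.1) + (4)(0.1) + (5)(0.15) + (8)(0.5) = 5.5
E[Y²] = (1)²(0.15) + (2)²(0.1) + (4)²(0.1) + (5)²(0.15) + (8)²(0.5) = 37.9
var(Y) = E[Y²] − (E[Y])² = 37.9 − (5.5)² = 7.65

7.6500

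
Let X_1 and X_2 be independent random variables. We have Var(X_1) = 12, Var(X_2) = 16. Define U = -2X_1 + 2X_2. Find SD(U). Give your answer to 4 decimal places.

By independence, Var(U) = (-2)²Var(X_1) + (2)²Var(X_2)
= (-2)²·12 + (2)²·16 = 112
SD(U) = √112 ≈ 10.5830

10.5830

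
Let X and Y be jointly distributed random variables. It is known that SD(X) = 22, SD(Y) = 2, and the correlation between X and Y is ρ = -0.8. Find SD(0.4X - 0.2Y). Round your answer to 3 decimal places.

9.123

V(X) = (22)² = 484;  V(Y) = (2)² = 4
Cov(X,Y) = ρ·SD(X)·SD(Y) = -0.8·22·2 = -35.2
V(0.4X - 0.2Y) = (0.4)²·V(X) + (-0.2)²·V(Y) + 2·(0.4)·(-0.2)·Cov(X,Y)
= 0.16·484 + 0.04·4 + -0.16·-35.2 = 83.232
SD(0.4X - 0.2Y) = √83.232 ≈ 9.123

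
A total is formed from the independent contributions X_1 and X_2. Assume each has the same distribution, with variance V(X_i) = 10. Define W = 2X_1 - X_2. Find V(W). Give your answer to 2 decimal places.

By independence, V(W) = (2)²V(X_1) + (-1)²V(X_2)
= (2)²·10 + (-1)²·10 = 50

50.00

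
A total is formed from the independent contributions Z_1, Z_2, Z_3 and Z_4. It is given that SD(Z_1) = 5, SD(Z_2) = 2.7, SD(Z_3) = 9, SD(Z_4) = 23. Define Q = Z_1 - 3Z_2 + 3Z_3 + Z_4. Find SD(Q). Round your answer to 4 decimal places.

36.7234

var(Z_1) = 25, var(Z_2) = 7.29, var(Z_3) = 81, var(Z_4) = 529
By independence, var(Q) = (1)²var(Z_1) + (-3)²var(Z_2) + (3)²var(Z_3) + (1)²var(Z_4)
= (1)²·25 + (-3)²·7.29 + (3)²·81 + (1)²·529 = 1348.61
SD(Q) = √1348.61 ≈ 36.7234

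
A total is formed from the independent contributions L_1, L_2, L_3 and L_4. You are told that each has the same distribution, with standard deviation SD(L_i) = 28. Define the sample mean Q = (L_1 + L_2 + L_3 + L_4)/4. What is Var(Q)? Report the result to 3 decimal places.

Var(L_i) = (28)² = 784
By independence, Var(Q) = (0.25)²Var(L_1) + (0.25)²Var(L_2) + (0.25)²Var(L_3) + (0.25)²Var(L_4)
= (0.25)²·784 + (0.25)²·784 + (0.25)²·784 + (0.25)²·784 = 196

196.000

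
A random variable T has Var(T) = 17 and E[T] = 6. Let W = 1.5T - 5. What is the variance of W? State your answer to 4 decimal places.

Var(1.5T - 5) = (1.5)²·Var(T) = 2.25·17 = 38.25

38.2500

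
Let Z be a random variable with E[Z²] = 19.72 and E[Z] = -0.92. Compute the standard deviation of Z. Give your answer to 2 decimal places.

Var(Z) = 19.72 − (-0.92)² = 18.8736
sd(Z) = √18.8736 ≈ 4.34

4.34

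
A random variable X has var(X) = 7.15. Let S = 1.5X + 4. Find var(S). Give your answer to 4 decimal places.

var(1.5X + 4) = (1.5)²·var(X) = 2.25·7.15 = 16.0875

16.0875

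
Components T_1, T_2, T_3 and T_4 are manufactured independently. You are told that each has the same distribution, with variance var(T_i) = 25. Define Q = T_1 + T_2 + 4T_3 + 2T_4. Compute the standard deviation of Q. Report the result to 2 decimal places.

By independence, var(Q) = (1)²var(T_1) + (1)²var(T_2) + (4)²var(T_3) + (2)²var(T_4)
= (1)²·25 + (1)²·25 + (4)²·25 + (2)²·25 = 550
SD(Q) = √550 ≈ 23.45

23.45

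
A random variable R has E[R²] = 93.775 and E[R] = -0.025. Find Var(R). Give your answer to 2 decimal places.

93.77

Var(R) = 93.775 − (-0.025)² = 93.774375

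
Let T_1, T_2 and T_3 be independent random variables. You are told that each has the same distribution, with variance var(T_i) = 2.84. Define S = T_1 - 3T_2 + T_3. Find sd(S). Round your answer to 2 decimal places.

By independence, var(S) = (1)²var(T_1) + (-3)²var(T_2) + (1)²var(T_3)
= (1)²·2.84 + (-3)²·2.84 + (1)²·2.84 = 31.24
sd(S) = √31.24 ≈ 5.59

5.59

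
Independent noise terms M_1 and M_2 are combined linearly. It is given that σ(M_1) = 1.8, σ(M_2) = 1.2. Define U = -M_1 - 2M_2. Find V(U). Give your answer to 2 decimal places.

V(M_1) = 3.24, V(M_2) = 1.44
By independence, V(U) = (-1)²V(M_1) + (-2)²V(M_2)
= (-1)²·3.24 + (-2)²·1.44 = 9

9.00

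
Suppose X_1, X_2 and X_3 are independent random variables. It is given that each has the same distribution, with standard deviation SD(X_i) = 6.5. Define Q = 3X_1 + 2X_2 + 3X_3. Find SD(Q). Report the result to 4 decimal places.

var(X_i) = (6.5)² = 42.25
By independence, var(Q) = (3)²var(X_1) + (2)²var(X_2) + (3)²var(X_3)
= (3)²·42.25 + (2)²·42.25 + (3)²·42.25 = 929.5
SD(Q) = √929.5 ≈ 30.4877

30.4877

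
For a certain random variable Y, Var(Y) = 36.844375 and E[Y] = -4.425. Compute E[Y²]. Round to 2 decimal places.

E[Y²] = Var(Y) + (E[Y])² = 36.844375 + (-4.425)² = 56.425

56.43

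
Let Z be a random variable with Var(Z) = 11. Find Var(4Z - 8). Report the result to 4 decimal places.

176.0000

Var(4Z - 8) = (4)²·Var(Z) = 16·11 = 176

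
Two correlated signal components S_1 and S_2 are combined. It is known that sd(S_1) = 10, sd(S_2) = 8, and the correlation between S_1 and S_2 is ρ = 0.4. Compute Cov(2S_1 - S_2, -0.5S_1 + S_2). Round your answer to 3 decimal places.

var(S_1) = (10)² = 100;  var(S_2) = (8)² = 64
Cov(S_1,S_2) = ρ·sd(S_1)·sd(S_2) = 0.4·10·8 = 32
Cov(2S_1 - S_2, -0.5S_1 + S_2) = (2)(-0.5)var(S_1) + (-1)(1)var(S_2) + [(2)(1) + (-1)(-0.5)]Cov(S_1,S_2)
= -1·100 + -1·64 + 2.5·32 = -84

-84.000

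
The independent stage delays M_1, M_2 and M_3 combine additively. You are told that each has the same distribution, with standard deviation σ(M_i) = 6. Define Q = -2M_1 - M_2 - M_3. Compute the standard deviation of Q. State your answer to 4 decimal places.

14.6969

var(M_i) = (6)² = 36
By independence, var(Q) = (-2)²var(M_1) + (-1)²var(M_2) + (-1)²var(M_3)
= (-2)²·36 + (-1)²·36 + (-1)²·36 = 216
σ(Q) = √216 ≈ 14.6969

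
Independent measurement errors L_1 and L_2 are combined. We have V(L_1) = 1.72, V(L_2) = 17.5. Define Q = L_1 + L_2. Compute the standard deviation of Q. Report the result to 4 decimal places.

4.3841

By independence, V(Q) = (1)²V(L_1) + (1)²V(L_2)
= (1)²·1.72 + (1)²·17.5 = 19.22
sd(Q) = √19.22 ≈ 4.3841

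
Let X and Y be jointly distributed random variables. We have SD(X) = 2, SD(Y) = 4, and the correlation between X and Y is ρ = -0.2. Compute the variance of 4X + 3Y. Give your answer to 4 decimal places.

V(X) = (2)² = 4;  V(Y) = (4)² = 16
Cov(X,Y) = ρ·SD(X)·SD(Y) = -0.2·2·4 = -1.6
V(4X + 3Y) = (4)²·V(X) + (3)²·V(Y) + 2·(4)·(3)·Cov(X,Y)
= 16·4 + 9·16 + 24·-1.6 = 169.6

169.6000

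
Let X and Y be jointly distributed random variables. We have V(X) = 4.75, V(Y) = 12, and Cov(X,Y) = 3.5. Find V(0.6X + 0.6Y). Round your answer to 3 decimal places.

V(0.6X + 0.6Y) = (0.6)²·V(X) + (0.6)²·V(Y) + 2·(0.6)·(0.6)·Cov(X,Y)
= 0.36·4.75 + 0.36·12 + 0.72·3.5 = 8.55

8.550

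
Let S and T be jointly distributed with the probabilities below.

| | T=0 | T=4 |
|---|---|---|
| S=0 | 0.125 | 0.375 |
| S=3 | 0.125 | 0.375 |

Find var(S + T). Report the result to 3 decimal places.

E[S] = 1.5,  E[T] = 3,  E[ST] = 4.5
var(S) = 4.5 − (1.5)² = 2.25;  var(T) = 12 − (3)² = 3
Cov(S,T) = 4.5 − (1.5)(3) = 0
var(S + T) = (1)²·2.25 + (1)²·3 + 2·(1)·(1)·0 = 5.25

5.250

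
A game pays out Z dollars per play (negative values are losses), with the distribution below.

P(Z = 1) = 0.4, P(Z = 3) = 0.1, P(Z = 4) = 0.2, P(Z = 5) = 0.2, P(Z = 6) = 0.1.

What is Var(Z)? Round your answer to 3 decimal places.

3.490

E[Z] = (1)(0.4) + (3)(0.1) + (4)(0.2) + (5)(0.2) + (6)(0.1) = 3.1
E[Z²] = (1)²(0.4) + (3)²(0.1) + (4)²(0.2) + (5)²(0.2) + (6)²(0.1) = 13.1
Var(Z) = E[Z²] − (E[Z])² = 13.1 − (3.1)² = 3.49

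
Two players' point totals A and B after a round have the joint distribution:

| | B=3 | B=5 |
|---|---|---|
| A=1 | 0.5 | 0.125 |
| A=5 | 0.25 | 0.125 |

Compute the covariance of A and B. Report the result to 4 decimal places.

0.2500

E[A] = 2.5,  E[B] = 3.5
E[AB] = 9
Cov(A,B) = E[AB] − E[A]E[B] = 9 − (2.5)(3.5) = 0.25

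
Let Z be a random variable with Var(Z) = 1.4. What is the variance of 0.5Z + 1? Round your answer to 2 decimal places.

Var(0.5Z + 1) = (0.5)²·Var(Z) = 0.25·1.4 = 0.35

0.35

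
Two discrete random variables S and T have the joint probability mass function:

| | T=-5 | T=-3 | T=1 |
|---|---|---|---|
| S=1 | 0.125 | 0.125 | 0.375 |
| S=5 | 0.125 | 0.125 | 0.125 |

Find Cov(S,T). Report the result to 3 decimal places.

E[S] = 2.5,  E[T] = -1.5
E[ST] = -5
Cov(S,T) = E[ST] − E[S]E[T] = -5 − (2.5)(-1.5) = -1.25

-1.250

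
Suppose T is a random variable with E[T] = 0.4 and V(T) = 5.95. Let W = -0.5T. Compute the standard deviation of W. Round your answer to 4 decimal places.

V(-0.5T) = (-0.5)²·5.95 = 1.4875
SD(W) = √1.4875 ≈ 1.2196

1.2196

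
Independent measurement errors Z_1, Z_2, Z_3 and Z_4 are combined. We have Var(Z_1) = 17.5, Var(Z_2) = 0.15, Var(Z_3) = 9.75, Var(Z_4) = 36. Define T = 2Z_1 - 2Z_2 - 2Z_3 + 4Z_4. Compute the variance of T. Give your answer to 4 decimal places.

685.6000

By independence, Var(T) = (2)²Var(Z_1) + (-2)²Var(Z_2) + (-2)²Var(Z_3) + (4)²Var(Z_4)
= (2)²·17.5 + (-2)²·0.15 + (-2)²·9.75 + (4)²·36 = 685.6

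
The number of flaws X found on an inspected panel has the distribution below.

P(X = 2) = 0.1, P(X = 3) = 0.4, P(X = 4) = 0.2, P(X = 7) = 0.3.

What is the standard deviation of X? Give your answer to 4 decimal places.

1.8466

E[X] = (2)(0.1) + (3)(0.4) + (4)(0.2) + (7)(0.3) = 4.3
E[X²] = (2)²(0.1) + (3)²(0.4) + (4)²(0.2) + (7)²(0.3) = 21.9
var(X) = E[X²] − (E[X])² = 21.9 − (4.3)² = 3.41
sd(X) = √3.41 ≈ 1.8466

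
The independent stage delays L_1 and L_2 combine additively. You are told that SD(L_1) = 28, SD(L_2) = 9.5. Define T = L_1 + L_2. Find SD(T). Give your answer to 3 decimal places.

Var(L_1) = 784, Var(L_2) = 90.25
By independence, Var(T) = (1)²Var(L_1) + (1)²Var(L_2)
= (1)²·784 + (1)²·90.25 = 874.25
SD(T) = √874.25 ≈ 29.568

29.568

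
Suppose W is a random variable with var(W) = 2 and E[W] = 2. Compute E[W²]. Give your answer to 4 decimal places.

6.0000

E[W²] = var(W) + (E[W])² = 2 + (2)² = 6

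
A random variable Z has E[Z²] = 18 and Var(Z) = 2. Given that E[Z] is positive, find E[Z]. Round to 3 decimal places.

(E[Z])² = E[Z²] − Var(Z) = 18 − 2 = 16
E[Z] = √16 = 4

4.000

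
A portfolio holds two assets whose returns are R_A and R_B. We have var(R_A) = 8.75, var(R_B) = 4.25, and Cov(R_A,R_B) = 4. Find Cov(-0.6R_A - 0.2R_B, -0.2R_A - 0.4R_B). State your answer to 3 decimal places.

2.510

Cov(-0.6R_A - 0.2R_B, -0.2R_A - 0.4R_B) = (-0.6)(-0.2)var(R_A) + (-0.2)(-0.4)var(R_B) + [(-0.6)(-0.4) + (-0.2)(-0.2)]Cov(R_A,R_B)
= 0.12·8.75 + 0.08·4.25 + 0.28·4 = 2.51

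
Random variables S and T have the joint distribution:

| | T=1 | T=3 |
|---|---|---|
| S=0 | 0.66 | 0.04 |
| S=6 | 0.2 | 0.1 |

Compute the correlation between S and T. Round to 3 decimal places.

E[S] = 1.8,  E[T] = 1.28
E[ST] = 3
Cov(S,T) = E[ST] − E[S]E[T] = 3 − (1.8)(1.28) = 0.696
Var(S) = 7.56,  Var(T) = 0.4816
ρ = 0.696 / √(7.56·0.4816) ≈ 0.365

0.365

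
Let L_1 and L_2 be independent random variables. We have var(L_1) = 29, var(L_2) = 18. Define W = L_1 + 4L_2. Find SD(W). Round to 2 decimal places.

By independence, var(W) = (1)²var(L_1) + (4)²var(L_2)
= (1)²·29 + (4)²·18 = 317
SD(W) = √317 ≈ 17.80

17.80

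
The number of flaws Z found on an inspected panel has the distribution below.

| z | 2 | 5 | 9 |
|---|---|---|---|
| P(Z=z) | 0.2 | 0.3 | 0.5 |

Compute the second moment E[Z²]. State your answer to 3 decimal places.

E[Z²] = (2)²(0.2) + (5)²(0.3) + (9)²(0.5) = 48.8

48.800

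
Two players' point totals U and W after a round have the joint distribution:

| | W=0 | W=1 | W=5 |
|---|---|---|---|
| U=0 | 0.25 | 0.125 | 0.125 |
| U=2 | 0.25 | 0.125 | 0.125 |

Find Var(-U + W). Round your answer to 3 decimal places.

E[U] = 1,  E[W] = 1.5,  E[UW] = 1.5
Var(U) = 2 − (1)² = 1;  Var(W) = 6.5 − (1.5)² = 4.25
Cov(U,W) = 1.5 − (1)(1.5) = 0
Var(-U + W) = (-1)²·1 + (1)²·4.25 + 2·(-1)·(1)·0 = 5.25

5.250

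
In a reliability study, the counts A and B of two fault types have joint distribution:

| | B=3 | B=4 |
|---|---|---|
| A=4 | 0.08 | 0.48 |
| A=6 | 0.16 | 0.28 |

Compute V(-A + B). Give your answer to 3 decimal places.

1.386

E[A] = 4.88,  E[B] = 3.76,  E[AB] = 18.24
V(A) = 24.8 − (4.88)² = 0.9856;  V(B) = 14.32 − (3.76)² = 0.1824
cov(A,B) = 18.24 − (4.88)(3.76) = -0.1088
V(-A + B) = (-1)²·0.9856 + (1)²·0.1824 + 2·(-1)·(1)·-0.1088 = 1.3856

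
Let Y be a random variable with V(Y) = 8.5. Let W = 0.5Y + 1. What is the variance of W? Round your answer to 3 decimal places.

2.125

V(0.5Y + 1) = (0.5)²·V(Y) = 0.25·8.5 = 2.125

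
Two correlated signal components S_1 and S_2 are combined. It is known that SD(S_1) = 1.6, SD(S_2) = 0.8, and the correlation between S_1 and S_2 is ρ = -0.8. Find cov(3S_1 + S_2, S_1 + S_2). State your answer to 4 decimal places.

V(S_1) = (1.6)² = 2.56;  V(S_2) = (0.8)² = 0.64
cov(S_1,S_2) = ρ·SD(S_1)·SD(S_2) = -0.8·1.6·0.8 = -1.024
cov(3S_1 + S_2, S_1 + S_2) = (3)(1)V(S_1) + (1)(1)V(S_2) + [(3)(1) + (1)(1)]cov(S_1,S_2)
= 3·2.56 + 1·0.64 + 4·-1.024 = 4.224

4.2240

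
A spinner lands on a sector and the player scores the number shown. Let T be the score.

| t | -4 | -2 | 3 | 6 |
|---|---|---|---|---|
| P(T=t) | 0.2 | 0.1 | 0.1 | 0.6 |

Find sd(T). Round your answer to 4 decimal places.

4.2059

E[T] = (-4)(0.2) + (-2)(0.1) + (3)(0.1) + (6)(0.6) = 2.9
E[T²] = (-4)²(0.2) + (-2)²(0.1) + (3)²(0.1) + (6)²(0.6) = 26.1
var(T) = E[T²] − (E[T])² = 26.1 − (2.9)² = 17.69
sd(T) = √17.69 ≈ 4.2059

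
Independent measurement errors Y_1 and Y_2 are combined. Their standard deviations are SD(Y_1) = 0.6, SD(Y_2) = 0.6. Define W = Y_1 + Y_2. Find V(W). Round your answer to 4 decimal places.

V(Y_1) = 0.36, V(Y_2) = 0.36
By independence, V(W) = (1)²V(Y_1) + (1)²V(Y_2)
= (1)²·0.36 + (1)²·0.36 = 0.72

0.7200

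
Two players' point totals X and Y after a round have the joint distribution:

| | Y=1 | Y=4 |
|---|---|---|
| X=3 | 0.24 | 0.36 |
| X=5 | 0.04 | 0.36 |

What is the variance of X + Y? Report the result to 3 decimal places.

3.638

E[X] = 3.8,  E[Y] = 3.16,  E[XY] = 12.44
V(X) = 15.4 − (3.8)² = 0.96;  V(Y) = 11.8 − (3.16)² = 1.8144
Cov(X,Y) = 12.44 − (3.8)(3.16) = 0.432
V(X + Y) = (1)²·0.96 + (1)²·1.8144 + 2·(1)·(1)·0.432 = 3.6384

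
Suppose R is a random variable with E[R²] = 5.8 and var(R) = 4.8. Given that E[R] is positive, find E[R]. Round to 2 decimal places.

(E[R])² = E[R²] − var(R) = 5.8 − 4.8 = 1
E[R] = √1 = 1

1.00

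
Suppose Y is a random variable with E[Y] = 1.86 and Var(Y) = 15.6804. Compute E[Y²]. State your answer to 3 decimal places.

19.140

E[Y²] = Var(Y) + (E[Y])² = 15.6804 + (1.86)² = 19.14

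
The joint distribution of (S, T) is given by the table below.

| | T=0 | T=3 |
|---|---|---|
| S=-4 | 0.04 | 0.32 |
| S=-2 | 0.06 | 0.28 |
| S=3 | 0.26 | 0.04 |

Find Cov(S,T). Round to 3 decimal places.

-2.818

E[S] = -1.22,  E[T] = 1.92
E[ST] = -5.16
Cov(S,T) = E[ST] − E[S]E[T] = -5.16 − (-1.22)(1.92) = -2.8176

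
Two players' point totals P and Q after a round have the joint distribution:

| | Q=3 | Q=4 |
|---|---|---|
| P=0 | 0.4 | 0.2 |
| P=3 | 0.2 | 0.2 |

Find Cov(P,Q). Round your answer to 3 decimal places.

E[P] = 1.2,  E[Q] = 3.4
E[PQ] = 4.2
Cov(P,Q) = E[PQ] − E[P]E[Q] = 4.2 − (1.2)(3.4) = 0.12

0.120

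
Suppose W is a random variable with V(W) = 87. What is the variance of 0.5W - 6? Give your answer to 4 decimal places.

V(0.5W - 6) = (0.5)²·V(W) = 0.25·87 = 21.75

21.7500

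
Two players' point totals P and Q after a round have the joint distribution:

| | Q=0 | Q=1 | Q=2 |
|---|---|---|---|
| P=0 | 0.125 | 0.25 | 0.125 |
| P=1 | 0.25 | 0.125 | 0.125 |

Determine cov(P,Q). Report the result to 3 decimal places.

E[P] = 0.5,  E[Q] = 0.875
E[PQ] = 0.375
cov(P,Q) = E[PQ] − E[P]E[Q] = 0.375 − (0.5)(0.875) = -0.0625

-0.063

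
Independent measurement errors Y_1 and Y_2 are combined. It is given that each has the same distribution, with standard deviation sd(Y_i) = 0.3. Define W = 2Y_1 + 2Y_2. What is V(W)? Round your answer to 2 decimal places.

0.72

V(Y_i) = (0.3)² = 0.09
By independence, V(W) = (2)²V(Y_1) + (2)²V(Y_2)
= (2)²·0.09 + (2)²·0.09 = 0.72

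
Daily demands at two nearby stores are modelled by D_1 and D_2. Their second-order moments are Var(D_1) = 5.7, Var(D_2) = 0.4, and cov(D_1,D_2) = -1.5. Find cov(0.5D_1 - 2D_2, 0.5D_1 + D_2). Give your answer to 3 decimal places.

cov(0.5D_1 - 2D_2, 0.5D_1 + D_2) = (0.5)(0.5)Var(D_1) + (-2)(1)Var(D_2) + [(0.5)(1) + (-2)(0.5)]cov(D_1,D_2)
= 0.25·5.7 + -2·0.4 + -0.5·-1.5 = 1.375

1.375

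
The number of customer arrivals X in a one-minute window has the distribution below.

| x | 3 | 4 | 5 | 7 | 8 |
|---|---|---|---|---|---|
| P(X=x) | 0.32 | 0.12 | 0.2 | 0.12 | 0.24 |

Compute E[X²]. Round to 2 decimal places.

31.04

E[X²] = (3)²(0.32) + (4)²(0.12) + (5)²(0.2) + (7)²(0.12) + (8)²(0.24) = 31.04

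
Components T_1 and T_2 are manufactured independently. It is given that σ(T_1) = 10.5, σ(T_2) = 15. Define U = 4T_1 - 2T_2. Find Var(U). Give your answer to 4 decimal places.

Var(T_1) = 110.25, Var(T_2) = 225
By independence, Var(U) = (4)²Var(T_1) + (-2)²Var(T_2)
= (4)²·110.25 + (-2)²·225 = 2664

2664.0000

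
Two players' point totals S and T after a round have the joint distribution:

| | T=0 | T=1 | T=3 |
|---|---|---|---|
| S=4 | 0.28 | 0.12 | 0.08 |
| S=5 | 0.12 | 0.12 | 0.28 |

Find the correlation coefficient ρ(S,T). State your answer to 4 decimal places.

E[S] = 4.52,  E[T] = 1.32
E[ST] = 6.24
cov(S,T) = E[ST] − E[S]E[T] = 6.24 − (4.52)(1.32) = 0.2736
Var(S) = 0.2496,  Var(T) = 1.7376
ρ = 0.2736 / √(0.2496·1.7376) ≈ 0.4155

0.4155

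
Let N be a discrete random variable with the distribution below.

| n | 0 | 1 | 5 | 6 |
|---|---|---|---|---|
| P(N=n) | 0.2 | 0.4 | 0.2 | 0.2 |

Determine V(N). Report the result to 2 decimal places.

5.84

E[N] = (0)(0.2) + (1)(0.4) + (5)(0.2) + (6)(0.2) = 2.6
E[N²] = (0)²(0.2) + (1)²(0.4) + (5)²(0.2) + (6)²(0.2) = 12.6
V(N) = E[N²] − (E[N])² = 12.6 − (2.6)² = 5.84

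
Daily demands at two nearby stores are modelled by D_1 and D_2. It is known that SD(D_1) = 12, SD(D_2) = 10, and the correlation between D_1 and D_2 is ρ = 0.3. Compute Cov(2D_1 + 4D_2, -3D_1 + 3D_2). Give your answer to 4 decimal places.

V(D_1) = (12)² = 144;  V(D_2) = (10)² = 100
Cov(D_1,D_2) = ρ·SD(D_1)·SD(D_2) = 0.3·12·10 = 36
Cov(2D_1 + 4D_2, -3D_1 + 3D_2) = (2)(-3)V(D_1) + (4)(3)V(D_2) + [(2)(3) + (4)(-3)]Cov(D_1,D_2)
= -6·144 + 12·100 + -6·36 = 120

120.0000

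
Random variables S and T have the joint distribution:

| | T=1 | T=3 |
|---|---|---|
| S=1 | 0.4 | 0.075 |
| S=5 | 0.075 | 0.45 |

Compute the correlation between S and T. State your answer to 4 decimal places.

0.6992

E[S] = 3.1,  E[T] = 2.05
E[ST] = 7.75
cov(S,T) = E[ST] − E[S]E[T] = 7.75 − (3.1)(2.05) = 1.395
Var(S) = 3.99,  Var(T) = 0.9975
ρ = 1.395 / √(3.99·0.9975) ≈ 0.6992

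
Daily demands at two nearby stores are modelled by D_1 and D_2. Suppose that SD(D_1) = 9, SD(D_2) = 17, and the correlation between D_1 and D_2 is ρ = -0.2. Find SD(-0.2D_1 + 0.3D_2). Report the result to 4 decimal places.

Var(D_1) = (9)² = 81;  Var(D_2) = (17)² = 289
cov(D_1,D_2) = ρ·SD(D_1)·SD(D_2) = -0.2·9·17 = -30.6
Var(-0.2D_1 + 0.3D_2) = (-0.2)²·Var(D_1) + (0.3)²·Var(D_2) + 2·(-0.2)·(0.3)·cov(D_1,D_2)
= 0.04·81 + 0.09·289 + -0.12·-30.6 = 32.922
SD(-0.2D_1 + 0.3D_2) = √32.922 ≈ 5.7378

5.7378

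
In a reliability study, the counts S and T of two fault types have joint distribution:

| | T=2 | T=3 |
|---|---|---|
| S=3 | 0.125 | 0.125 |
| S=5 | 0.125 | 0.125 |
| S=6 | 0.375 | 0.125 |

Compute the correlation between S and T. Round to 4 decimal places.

-0.2108

E[S] = 5,  E[T] = 2.375
E[ST] = 11.75
Cov(S,T) = E[ST] − E[S]E[T] = 11.75 − (5)(2.375) = -0.125
var(S) = 1.5,  var(T) = 0.234375
ρ = -0.125 / √(1.5·0.234375) ≈ -0.2108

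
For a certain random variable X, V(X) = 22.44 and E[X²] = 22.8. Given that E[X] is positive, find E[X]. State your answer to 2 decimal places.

(E[X])² = E[X²] − V(X) = 22.8 − 22.44 = 0.36
E[X] = √0.36 = 0.6

0.60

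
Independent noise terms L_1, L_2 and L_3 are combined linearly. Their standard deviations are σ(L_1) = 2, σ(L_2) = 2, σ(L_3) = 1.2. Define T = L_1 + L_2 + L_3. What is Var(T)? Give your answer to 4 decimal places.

9.4400

Var(L_1) = 4, Var(L_2) = 4, Var(L_3) = 1.44
By independence, Var(T) = (1)²Var(L_1) + (1)²Var(L_2) + (1)²Var(L_3)
= (1)²·4 + (1)²·4 + (1)²·1.44 = 9.44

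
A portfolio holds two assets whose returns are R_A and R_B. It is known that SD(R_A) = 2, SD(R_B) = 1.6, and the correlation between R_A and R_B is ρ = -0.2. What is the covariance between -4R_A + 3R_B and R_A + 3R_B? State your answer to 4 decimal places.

Var(R_A) = (2)² = 4;  Var(R_B) = (1.6)² = 2.56
cov(R_A,R_B) = ρ·SD(R_A)·SD(R_B) = -0.2·2·1.6 = -0.64
cov(-4R_A + 3R_B, R_A + 3R_B) = (-4)(1)Var(R_A) + (3)(3)Var(R_B) + [(-4)(3) + (3)(1)]cov(R_A,R_B)
= -4·4 + 9·2.56 + -9·-0.64 = 12.8

12.8000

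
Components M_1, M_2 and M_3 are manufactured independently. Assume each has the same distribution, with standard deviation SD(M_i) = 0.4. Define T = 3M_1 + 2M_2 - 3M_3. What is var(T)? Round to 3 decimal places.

var(M_i) = (0.4)² = 0.16
By independence, var(T) = (3)²var(M_1) + (2)²var(M_2) + (-3)²var(M_3)
= (3)²·0.16 + (2)²·0.16 + (-3)²·0.16 = 3.52

3.520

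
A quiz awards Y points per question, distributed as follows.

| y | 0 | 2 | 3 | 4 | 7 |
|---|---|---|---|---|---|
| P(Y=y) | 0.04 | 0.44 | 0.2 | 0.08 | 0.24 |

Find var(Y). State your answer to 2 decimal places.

E[Y] = (0)(0.04) + (2)(0.44) + (3)(0.2) + (4)(0.08) + (7)(0.24) = 3.48
E[Y²] = (0)²(0.04) + (2)²(0.44) + (3)²(0.2) + (4)²(0.08) + (7)²(0.24) = 16.6
var(Y) = E[Y²] − (E[Y])² = 16.6 − (3.48)² = 4.4896

4.49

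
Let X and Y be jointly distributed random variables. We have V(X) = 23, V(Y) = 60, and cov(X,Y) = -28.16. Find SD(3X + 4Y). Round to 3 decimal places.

V(3X + 4Y) = (3)²·V(X) + (4)²·V(Y) + 2·(3)·(4)·cov(X,Y)
= 9·23 + 16·60 + 24·-28.16 = 491.16
SD(3X + 4Y) = √491.16 ≈ 22.162

22.162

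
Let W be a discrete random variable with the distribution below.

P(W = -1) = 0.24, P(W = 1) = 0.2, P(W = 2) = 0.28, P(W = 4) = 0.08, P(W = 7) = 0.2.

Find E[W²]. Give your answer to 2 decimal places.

12.64

E[W²] = (-1)²(0.24) + (1)²(0.2) + (2)²(0.28) + (4)²(0.08) + (7)²(0.2) = 12.64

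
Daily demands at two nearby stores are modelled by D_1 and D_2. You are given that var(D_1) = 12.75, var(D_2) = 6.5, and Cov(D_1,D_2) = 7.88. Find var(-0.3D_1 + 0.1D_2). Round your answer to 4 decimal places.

0.7397

var(-0.3D_1 + 0.1D_2) = (-0.3)²·var(D_1) + (0.1)²·var(D_2) + 2·(-0.3)·(0.1)·Cov(D_1,D_2)
= 0.09·12.75 + 0.01·6.5 + -0.06·7.88 = 0.7397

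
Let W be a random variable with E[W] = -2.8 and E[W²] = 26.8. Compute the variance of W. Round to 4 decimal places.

18.9600

Var(W) = 26.8 − (-2.8)² = 18.96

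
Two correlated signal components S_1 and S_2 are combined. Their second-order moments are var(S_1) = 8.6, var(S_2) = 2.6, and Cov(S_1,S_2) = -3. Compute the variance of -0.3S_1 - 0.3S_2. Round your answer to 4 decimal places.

var(-0.3S_1 - 0.3S_2) = (-0.3)²·var(S_1) + (-0.3)²·var(S_2) + 2·(-0.3)·(-0.3)·Cov(S_1,S_2)
= 0.09·8.6 + 0.09·2.6 + 0.18·-3 = 0.468

0.4680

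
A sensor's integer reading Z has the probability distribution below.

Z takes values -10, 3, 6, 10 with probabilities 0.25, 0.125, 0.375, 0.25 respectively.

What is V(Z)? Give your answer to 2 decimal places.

57.73

E[Z] = (-10)(0.25) + (3)(0.125) + (6)(0.375) + (10)(0.25) = 2.625
E[Z²] = (-10)²(0.25) + (3)²(0.125) + (6)²(0.375) + (10)²(0.25) = 64.625
V(Z) = E[Z²] − (E[Z])² = 64.625 − (2.625)² = 57.734375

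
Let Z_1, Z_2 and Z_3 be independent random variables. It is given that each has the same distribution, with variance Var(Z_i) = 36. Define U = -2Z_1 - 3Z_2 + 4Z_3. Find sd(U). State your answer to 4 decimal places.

By independence, Var(U) = (-2)²Var(Z_1) + (-3)²Var(Z_2) + (4)²Var(Z_3)
= (-2)²·36 + (-3)²·36 + (4)²·36 = 1044
sd(U) = √1044 ≈ 32.3110

32.3110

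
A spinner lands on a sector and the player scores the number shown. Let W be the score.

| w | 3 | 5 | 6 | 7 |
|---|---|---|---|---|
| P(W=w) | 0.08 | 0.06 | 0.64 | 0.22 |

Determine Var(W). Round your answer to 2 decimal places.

0.99

E[W] = (3)(0.08) + (5)(0.06) + (6)(0.64) + (7)(0.22) = 5.92
E[W²] = (3)²(0.08) + (5)²(0.06) + (6)²(0.64) + (7)²(0.22) = 36.04
Var(W) = E[W²] − (E[W])² = 36.04 − (5.92)² = 0.9936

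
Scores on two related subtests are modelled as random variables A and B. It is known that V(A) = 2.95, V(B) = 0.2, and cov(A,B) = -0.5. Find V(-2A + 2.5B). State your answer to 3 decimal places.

V(-2A + 2.5B) = (-2)²·V(A) + (2.5)²·V(B) + 2·(-2)·(2.5)·cov(A,B)
= 4·2.95 + 6.25·0.2 + -10·-0.5 = 18.05

18.050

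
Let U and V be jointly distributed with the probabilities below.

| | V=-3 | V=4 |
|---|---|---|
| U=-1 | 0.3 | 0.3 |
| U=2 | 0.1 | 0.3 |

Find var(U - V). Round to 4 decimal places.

11.4000

E[U] = 0.2,  E[V] = 1.2,  E[UV] = 1.5
var(U) = 2.2 − (0.2)² = 2.16;  var(V) = 13.2 − (1.2)² = 11.76
Cov(U,V) = 1.5 − (0.2)(1.2) = 1.26
var(U - V) = (1)²·2.16 + (-1)²·11.76 + 2·(1)·(-1)·1.26 = 11.4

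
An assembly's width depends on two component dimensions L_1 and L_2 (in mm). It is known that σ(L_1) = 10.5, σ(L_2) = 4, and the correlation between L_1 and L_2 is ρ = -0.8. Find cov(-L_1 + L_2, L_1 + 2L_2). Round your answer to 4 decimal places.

var(L_1) = (10.5)² = 110.25;  var(L_2) = (4)² = 16
cov(L_1,L_2) = ρ·σ(L_1)·σ(L_2) = -0.8·10.5·4 = -33.6
cov(-L_1 + L_2, L_1 + 2L_2) = (-1)(1)var(L_1) + (1)(2)var(L_2) + [(-1)(2) + (1)(1)]cov(L_1,L_2)
= -1·110.25 + 2·16 + -1·-33.6 = -44.65

-44.6500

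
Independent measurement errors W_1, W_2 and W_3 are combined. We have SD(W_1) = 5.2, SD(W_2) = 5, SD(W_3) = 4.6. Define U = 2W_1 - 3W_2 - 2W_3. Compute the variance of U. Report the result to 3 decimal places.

417.800

var(W_1) = 27.04, var(W_2) = 25, var(W_3) = 21.16
By independence, var(U) = (2)²var(W_1) + (-3)²var(W_2) + (-2)²var(W_3)
= (2)²·27.04 + (-3)²·25 + (-2)²·21.16 = 417.8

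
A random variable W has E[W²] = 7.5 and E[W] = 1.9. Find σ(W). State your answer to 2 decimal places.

1.97

var(W) = 7.5 − (1.9)² = 3.89
σ(W) = √3.89 ≈ 1.97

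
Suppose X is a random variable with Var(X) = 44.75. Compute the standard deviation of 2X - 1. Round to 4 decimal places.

Var(2X - 1) = (2)²·44.75 = 179
SD(2X - 1) = √179 ≈ 13.3791

13.3791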